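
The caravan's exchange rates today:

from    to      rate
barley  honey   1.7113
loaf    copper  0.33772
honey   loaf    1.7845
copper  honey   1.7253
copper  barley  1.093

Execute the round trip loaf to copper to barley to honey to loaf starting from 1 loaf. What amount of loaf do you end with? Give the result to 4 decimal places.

1.1272

1 loaf × 0.33772 = 0.33772 copper
0.33772 copper × 1.093 = 0.36912796 barley
0.36912796 barley × 1.7113 = 0.631688677948 honey
0.631688677948 honey × 1.7845 = 1.127248445798206 loaf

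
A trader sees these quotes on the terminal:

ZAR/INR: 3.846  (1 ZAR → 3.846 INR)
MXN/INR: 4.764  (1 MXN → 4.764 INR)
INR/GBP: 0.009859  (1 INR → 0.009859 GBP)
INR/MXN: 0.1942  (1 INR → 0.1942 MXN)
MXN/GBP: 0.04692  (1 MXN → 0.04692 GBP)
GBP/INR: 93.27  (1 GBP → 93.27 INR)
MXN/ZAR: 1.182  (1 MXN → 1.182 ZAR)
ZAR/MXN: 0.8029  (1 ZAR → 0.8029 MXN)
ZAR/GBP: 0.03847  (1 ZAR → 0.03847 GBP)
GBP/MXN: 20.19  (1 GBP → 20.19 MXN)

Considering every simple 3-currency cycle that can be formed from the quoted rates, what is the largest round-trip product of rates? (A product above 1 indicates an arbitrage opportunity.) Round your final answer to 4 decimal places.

GBP→MXN→INR→GBP: 20.19 × 4.764 × 0.009859 = 0.94829
GBP→MXN→ZAR→GBP: 20.19 × 1.182 × 0.03847 = 0.91807
MXN→ZAR→INR→MXN: 1.182 × 3.846 × 0.1942 = 0.88283
GBP→INR→MXN→GBP: 93.27 × 0.1942 × 0.04692 = 0.84986
Maximum is GBP→MXN→INR→GBP at 0.9483; no arbitrage — every cycle loses value.

0.9483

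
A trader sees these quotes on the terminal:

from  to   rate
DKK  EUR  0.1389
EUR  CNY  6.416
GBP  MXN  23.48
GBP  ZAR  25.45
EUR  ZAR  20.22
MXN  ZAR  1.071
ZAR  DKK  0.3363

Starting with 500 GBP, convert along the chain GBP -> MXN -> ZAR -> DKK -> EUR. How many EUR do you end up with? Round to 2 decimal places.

587.34

500 GBP × 23.48 = 11740 MXN
11740 MXN × 1.071 = 12573.54 ZAR
12573.54 ZAR × 0.3363 = 4228.481502 DKK
4228.481502 DKK × 0.1389 = 587.3360806278 EUR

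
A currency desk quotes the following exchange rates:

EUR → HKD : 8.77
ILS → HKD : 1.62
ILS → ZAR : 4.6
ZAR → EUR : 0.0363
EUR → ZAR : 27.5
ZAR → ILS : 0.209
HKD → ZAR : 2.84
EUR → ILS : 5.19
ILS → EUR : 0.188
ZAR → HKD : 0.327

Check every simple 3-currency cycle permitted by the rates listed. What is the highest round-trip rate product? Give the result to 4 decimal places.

ILS→EUR→ZAR→ILS: 0.188 × 27.5 × 0.209 = 1.08053
HKD→ZAR→ILS→HKD: 2.84 × 0.209 × 1.62 = 0.96157
HKD→ZAR→EUR→HKD: 2.84 × 0.0363 × 8.77 = 0.90412
ILS→ZAR→EUR→ILS: 4.6 × 0.0363 × 5.19 = 0.86663
Maximum is ILS→EUR→ZAR→ILS at 1.0805; arbitrage exists.

1.0805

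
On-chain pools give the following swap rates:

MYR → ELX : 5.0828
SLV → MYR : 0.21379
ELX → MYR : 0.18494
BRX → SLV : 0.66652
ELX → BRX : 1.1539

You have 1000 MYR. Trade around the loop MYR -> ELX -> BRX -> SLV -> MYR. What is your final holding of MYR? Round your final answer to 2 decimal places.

835.74

1000 MYR × 5.0828 = 5082.8 ELX
5082.8 ELX × 1.1539 = 5865.04292 BRX
5865.04292 BRX × 0.66652 = 3909.1684070384 SLV
3909.1684070384 SLV × 0.21379 = 835.741113740739536 MYR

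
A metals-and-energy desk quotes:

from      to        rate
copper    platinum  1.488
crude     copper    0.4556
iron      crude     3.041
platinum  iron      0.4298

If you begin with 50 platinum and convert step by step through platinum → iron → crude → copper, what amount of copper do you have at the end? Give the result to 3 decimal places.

29.774

50 platinum × 0.4298 = 21.49 iron
21.49 iron × 3.041 = 65.35109 crude
65.35109 crude × 0.4556 = 29.773956604 copper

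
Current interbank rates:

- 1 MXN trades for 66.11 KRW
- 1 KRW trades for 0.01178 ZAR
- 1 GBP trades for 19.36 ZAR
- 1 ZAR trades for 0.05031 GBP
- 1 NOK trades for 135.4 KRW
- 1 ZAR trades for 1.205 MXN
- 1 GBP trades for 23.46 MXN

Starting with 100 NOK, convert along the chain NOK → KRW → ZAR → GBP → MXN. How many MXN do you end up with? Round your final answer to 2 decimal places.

100 NOK × 135.4 = 13540 KRW
13540 KRW × 0.01178 = 159.5012 ZAR
159.5012 ZAR × 0.05031 = 8.024505372 GBP
8.024505372 GBP × 23.46 = 188.25489602712 MXN

188.25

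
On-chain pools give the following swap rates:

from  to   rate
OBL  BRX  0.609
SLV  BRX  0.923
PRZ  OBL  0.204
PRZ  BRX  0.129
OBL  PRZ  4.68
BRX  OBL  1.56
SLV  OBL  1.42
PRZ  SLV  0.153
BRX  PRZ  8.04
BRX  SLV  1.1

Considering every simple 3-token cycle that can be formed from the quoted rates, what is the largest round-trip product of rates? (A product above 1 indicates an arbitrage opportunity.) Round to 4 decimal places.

1.1354

SLV→BRX→PRZ→SLV: 0.923 × 8.04 × 0.153 = 1.13540
OBL→PRZ→SLV→OBL: 4.68 × 0.153 × 1.42 = 1.01678
OBL→BRX→PRZ→OBL: 0.609 × 8.04 × 0.204 = 0.99886
OBL→BRX→SLV→OBL: 0.609 × 1.1 × 1.42 = 0.95126
OBL→PRZ→BRX→OBL: 4.68 × 0.129 × 1.56 = 0.94180
Maximum is SLV→BRX→PRZ→SLV at 1.1354; arbitrage exists.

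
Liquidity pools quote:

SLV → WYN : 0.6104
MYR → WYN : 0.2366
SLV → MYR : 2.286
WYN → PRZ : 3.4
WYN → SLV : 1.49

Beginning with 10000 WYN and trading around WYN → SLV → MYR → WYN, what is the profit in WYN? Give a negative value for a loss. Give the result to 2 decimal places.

-1941.07

10000 WYN × 1.49 = 14900 SLV
14900 SLV × 2.286 = 34061.4 MYR
34061.4 MYR × 0.2366 = 8058.92724 WYN
Net change: 8058.92724 − 10000 = -1941.07276 WYN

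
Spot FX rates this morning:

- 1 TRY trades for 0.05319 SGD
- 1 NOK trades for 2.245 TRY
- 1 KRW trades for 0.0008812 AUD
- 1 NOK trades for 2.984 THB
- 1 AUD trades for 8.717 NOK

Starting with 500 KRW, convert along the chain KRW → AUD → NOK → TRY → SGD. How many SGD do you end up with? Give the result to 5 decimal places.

500 KRW × 0.0008812 = 0.4406 AUD
0.4406 AUD × 8.717 = 3.8407102 NOK
3.8407102 NOK × 2.245 = 8.622394399 TRY
8.622394399 TRY × 0.05319 = 0.45862515808281 SGD

0.45863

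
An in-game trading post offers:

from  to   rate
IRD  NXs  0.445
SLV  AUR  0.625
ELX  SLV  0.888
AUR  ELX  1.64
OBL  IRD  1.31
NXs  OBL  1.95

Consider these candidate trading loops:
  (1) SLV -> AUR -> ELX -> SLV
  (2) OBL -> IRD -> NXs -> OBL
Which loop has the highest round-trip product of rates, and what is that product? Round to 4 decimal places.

(1) 0.625 × 1.64 × 0.888 = 0.91020
(2) 1.31 × 0.445 × 1.95 = 1.13675
Highest is cycle (2) at 1.1368 (>1, arbitrage).

1.1368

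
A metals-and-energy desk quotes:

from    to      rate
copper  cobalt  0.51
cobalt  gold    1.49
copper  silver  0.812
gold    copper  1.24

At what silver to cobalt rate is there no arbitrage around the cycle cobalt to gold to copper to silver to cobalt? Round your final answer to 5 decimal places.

0.66656

Known legs of the cycle: 1.49 × 1.24 × 0.812 = 1.5002512
For no arbitrage the full-cycle product must be 1, so the missing rate is 1 / 1.5002512 ≈ 0.6665550.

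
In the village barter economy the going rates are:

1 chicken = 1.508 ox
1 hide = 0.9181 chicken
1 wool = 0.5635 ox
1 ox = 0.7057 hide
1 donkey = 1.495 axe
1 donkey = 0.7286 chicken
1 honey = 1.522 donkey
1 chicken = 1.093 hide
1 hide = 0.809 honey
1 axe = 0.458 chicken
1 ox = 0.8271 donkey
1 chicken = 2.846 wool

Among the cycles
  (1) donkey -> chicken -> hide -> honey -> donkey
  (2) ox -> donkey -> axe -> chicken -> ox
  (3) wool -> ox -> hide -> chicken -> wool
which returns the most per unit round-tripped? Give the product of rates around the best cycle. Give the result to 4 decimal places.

1.0391

(1) 0.7286 × 1.093 × 0.809 × 1.522 = 0.98056
(2) 0.8271 × 1.495 × 0.458 × 1.508 = 0.85402
(3) 0.5635 × 0.7057 × 0.9181 × 2.846 = 1.03906
Highest is cycle (3) at 1.0391 (>1, arbitrage).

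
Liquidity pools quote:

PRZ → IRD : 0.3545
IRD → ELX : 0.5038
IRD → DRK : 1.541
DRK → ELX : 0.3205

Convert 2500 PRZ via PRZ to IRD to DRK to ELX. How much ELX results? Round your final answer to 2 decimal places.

2500 PRZ × 0.3545 = 886.25 IRD
886.25 IRD × 1.541 = 1365.71125 DRK
1365.71125 DRK × 0.3205 = 437.710455625 ELX

437.71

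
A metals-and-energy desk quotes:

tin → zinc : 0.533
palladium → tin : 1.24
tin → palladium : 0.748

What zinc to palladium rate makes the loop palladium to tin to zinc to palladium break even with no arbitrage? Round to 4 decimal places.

1.5130

Known legs of the cycle: 1.24 × 0.533 = 0.66092
For no arbitrage the full-cycle product must be 1, so the missing rate is 1 / 0.66092 ≈ 1.513042.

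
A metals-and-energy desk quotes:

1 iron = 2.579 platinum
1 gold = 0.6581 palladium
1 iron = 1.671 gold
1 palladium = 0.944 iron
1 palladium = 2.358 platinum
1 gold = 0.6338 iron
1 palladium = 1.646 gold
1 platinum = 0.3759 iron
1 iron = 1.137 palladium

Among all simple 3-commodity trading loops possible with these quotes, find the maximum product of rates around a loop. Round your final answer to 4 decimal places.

iron→palladium→gold→iron: 1.137 × 1.646 × 0.6338 = 1.18616
iron→gold→palladium→iron: 1.671 × 0.6581 × 0.944 = 1.03810
platinum→iron→palladium→platinum: 0.3759 × 1.137 × 2.358 = 1.00781
Maximum is iron→palladium→gold→iron at 1.1862; arbitrage exists.

1.1862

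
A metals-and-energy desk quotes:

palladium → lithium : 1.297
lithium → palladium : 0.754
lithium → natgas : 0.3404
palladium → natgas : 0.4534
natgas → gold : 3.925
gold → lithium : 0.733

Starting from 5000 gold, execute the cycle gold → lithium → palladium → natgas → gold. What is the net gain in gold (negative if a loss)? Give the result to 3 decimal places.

5000 gold × 0.733 = 3665 lithium
3665 lithium × 0.754 = 2763.41 palladium
2763.41 palladium × 0.4534 = 1252.930094 natgas
1252.930094 natgas × 3.925 = 4917.75061895 gold
Net change: 4917.75061895 − 5000 = -82.24938105 gold

-82.249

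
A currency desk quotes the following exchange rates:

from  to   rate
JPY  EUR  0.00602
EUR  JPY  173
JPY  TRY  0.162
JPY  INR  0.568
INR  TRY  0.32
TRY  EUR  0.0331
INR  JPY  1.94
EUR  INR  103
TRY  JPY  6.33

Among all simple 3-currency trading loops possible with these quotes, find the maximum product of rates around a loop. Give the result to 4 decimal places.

1.2029

JPY→EUR→INR→JPY: 0.00602 × 103 × 1.94 = 1.20292
JPY→INR→TRY→JPY: 0.568 × 0.32 × 6.33 = 1.15054
INR→TRY→EUR→INR: 0.32 × 0.0331 × 103 = 1.09098
JPY→TRY→EUR→JPY: 0.162 × 0.0331 × 173 = 0.92766
Maximum is JPY→EUR→INR→JPY at 1.2029; arbitrage exists.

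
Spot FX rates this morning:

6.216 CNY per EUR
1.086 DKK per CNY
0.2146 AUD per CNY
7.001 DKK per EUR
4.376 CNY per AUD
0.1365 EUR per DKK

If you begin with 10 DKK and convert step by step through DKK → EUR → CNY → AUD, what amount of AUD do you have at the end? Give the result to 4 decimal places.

1.8208

10 DKK × 0.1365 = 1.365 EUR
1.365 EUR × 6.216 = 8.48484 CNY
8.48484 CNY × 0.2146 = 1.820846664 AUD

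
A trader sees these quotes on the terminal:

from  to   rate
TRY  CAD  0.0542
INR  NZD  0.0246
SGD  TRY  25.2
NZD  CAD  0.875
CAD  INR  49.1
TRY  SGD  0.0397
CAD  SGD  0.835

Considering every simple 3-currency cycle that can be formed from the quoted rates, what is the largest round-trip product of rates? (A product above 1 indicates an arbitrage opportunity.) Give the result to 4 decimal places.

CAD→SGD→TRY→CAD: 0.835 × 25.2 × 0.0542 = 1.14048
CAD→INR→NZD→CAD: 49.1 × 0.0246 × 0.875 = 1.05688
Maximum is CAD→SGD→TRY→CAD at 1.1405; arbitrage exists.

1.1405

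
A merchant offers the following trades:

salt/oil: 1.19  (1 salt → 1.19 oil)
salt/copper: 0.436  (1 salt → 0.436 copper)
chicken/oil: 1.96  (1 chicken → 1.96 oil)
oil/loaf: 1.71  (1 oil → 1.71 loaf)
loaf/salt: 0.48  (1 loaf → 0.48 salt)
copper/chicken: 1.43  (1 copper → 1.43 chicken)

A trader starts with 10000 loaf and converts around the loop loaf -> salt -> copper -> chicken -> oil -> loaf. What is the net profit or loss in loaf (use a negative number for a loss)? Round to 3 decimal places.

30.347

10000 loaf × 0.48 = 4800 salt
4800 salt × 0.436 = 2092.8 copper
2092.8 copper × 1.43 = 2992.704 chicken
2992.704 chicken × 1.96 = 5865.69984 oil
5865.69984 oil × 1.71 = 10030.3467264 loaf
Net change: 10030.3467264 − 10000 = 30.3467264 loaf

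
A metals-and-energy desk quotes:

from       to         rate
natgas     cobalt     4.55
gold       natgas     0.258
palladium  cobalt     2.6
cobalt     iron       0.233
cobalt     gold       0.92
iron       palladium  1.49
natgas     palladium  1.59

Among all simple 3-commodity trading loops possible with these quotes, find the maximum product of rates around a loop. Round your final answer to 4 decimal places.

natgas→cobalt→gold→natgas: 4.55 × 0.92 × 0.258 = 1.07999
iron→palladium→cobalt→iron: 1.49 × 2.6 × 0.233 = 0.90264
Maximum is natgas→cobalt→gold→natgas at 1.0800; arbitrage exists.

1.0800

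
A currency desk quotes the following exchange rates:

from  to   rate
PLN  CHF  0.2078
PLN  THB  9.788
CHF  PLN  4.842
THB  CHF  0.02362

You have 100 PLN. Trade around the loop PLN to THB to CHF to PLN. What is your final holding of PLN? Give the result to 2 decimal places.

100 PLN × 9.788 = 978.8 THB
978.8 THB × 0.02362 = 23.119256 CHF
23.119256 CHF × 4.842 = 111.943437552 PLN

111.94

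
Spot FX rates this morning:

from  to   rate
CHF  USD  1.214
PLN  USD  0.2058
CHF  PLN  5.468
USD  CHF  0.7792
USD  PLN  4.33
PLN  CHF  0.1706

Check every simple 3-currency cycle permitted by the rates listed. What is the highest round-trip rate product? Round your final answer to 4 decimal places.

0.8968

USD→PLN→CHF→USD: 4.33 × 0.1706 × 1.214 = 0.89678
USD→CHF→PLN→USD: 0.7792 × 5.468 × 0.2058 = 0.87684
Maximum is USD→PLN→CHF→USD at 0.8968; no arbitrage — every cycle loses value.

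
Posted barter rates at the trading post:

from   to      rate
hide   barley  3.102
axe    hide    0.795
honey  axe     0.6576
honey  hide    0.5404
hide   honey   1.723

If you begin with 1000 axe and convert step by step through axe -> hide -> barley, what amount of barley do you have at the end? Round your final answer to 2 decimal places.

1000 axe × 0.795 = 795 hide
795 hide × 3.102 = 2466.09 barley

2466.09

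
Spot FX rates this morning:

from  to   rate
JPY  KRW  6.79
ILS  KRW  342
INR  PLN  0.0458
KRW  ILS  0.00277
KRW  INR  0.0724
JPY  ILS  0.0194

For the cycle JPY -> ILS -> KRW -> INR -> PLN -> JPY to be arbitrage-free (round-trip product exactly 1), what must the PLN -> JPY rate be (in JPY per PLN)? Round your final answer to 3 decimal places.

45.454

Known legs of the cycle: 0.0194 × 342 × 0.0724 × 0.0458 = 0.022000466016
For no arbitrage the full-cycle product must be 1, so the missing rate is 1 / 0.022000466016 ≈ 45.45358.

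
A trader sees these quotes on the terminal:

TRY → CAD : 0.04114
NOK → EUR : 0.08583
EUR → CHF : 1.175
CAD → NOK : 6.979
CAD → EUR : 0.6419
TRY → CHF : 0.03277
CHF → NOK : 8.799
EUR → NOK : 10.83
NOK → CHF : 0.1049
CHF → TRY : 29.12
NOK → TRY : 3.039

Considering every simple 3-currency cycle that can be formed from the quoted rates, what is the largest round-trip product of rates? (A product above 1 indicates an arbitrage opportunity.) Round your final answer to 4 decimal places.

0.8874

CHF→NOK→EUR→CHF: 8.799 × 0.08583 × 1.175 = 0.88738
CHF→NOK→TRY→CHF: 8.799 × 3.039 × 0.03277 = 0.87628
CAD→NOK→TRY→CAD: 6.979 × 3.039 × 0.04114 = 0.87255
Maximum is CHF→NOK→EUR→CHF at 0.8874; no arbitrage — every cycle loses value.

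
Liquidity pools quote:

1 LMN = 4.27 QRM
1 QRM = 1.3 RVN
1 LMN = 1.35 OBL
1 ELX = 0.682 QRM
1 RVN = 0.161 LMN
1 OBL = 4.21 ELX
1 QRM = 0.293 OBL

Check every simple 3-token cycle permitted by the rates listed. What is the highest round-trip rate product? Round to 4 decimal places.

LMN→QRM→RVN→LMN: 4.27 × 1.3 × 0.161 = 0.89371
ELX→QRM→OBL→ELX: 0.682 × 0.293 × 4.21 = 0.84127
Maximum is LMN→QRM→RVN→LMN at 0.8937; no arbitrage — every cycle loses value.

0.8937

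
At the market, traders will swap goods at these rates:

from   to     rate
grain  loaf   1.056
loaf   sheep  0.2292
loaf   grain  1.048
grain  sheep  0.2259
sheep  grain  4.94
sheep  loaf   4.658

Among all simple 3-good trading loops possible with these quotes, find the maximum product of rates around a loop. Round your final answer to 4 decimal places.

loaf→sheep→grain→loaf: 0.2292 × 4.94 × 1.056 = 1.19565
loaf→grain→sheep→loaf: 1.048 × 0.2259 × 4.658 = 1.10275
Maximum is loaf→sheep→grain→loaf at 1.1957; arbitrage exists.

1.1957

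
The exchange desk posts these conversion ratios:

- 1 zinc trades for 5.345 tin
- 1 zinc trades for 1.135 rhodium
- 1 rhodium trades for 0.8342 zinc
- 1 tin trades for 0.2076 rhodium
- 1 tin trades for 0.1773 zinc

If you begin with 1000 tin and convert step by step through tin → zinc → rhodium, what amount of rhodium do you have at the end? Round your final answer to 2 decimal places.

201.24

1000 tin × 0.1773 = 177.3 zinc
177.3 zinc × 1.135 = 201.2355 rhodium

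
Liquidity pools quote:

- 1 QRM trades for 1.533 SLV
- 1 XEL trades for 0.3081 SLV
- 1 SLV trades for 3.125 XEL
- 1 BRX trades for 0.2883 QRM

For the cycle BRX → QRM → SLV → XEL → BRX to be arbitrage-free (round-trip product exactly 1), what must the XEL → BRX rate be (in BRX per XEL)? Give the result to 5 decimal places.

Known legs of the cycle: 0.2883 × 1.533 × 3.125 = 1.3811371875
For no arbitrage the full-cycle product must be 1, so the missing rate is 1 / 1.3811371875 ≈ 0.7240410.

0.72404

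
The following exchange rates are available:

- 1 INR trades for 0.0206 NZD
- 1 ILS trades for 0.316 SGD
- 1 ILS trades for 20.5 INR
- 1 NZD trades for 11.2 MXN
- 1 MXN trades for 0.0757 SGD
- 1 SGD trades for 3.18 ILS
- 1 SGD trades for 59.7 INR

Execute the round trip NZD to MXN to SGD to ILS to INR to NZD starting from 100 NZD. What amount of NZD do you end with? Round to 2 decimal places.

100 NZD × 11.2 = 1120 MXN
1120 MXN × 0.0757 = 84.784 SGD
84.784 SGD × 3.18 = 269.61312 ILS
269.61312 ILS × 20.5 = 5527.06896 INR
5527.06896 INR × 0.0206 = 113.857620576 NZD

113.86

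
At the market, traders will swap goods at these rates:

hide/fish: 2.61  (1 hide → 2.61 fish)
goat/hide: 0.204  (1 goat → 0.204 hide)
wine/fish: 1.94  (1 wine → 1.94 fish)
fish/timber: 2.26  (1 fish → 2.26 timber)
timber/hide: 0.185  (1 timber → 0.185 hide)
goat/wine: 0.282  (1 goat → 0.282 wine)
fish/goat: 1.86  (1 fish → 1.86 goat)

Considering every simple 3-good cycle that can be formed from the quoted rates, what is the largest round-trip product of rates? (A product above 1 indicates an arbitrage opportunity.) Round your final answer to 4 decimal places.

1.0912

timber→hide→fish→timber: 0.185 × 2.61 × 2.26 = 1.09124
wine→fish→goat→wine: 1.94 × 1.86 × 0.282 = 1.01757
goat→hide→fish→goat: 0.204 × 2.61 × 1.86 = 0.99034
Maximum is timber→hide→fish→timber at 1.0912; arbitrage exists.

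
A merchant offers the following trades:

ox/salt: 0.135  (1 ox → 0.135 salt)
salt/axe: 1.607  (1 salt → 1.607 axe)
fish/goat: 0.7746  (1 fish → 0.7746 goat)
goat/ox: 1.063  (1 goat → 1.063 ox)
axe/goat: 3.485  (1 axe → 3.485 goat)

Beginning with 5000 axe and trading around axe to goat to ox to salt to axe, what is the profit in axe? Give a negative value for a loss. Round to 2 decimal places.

5000 axe × 3.485 = 17425 goat
17425 goat × 1.063 = 18522.775 ox
18522.775 ox × 0.135 = 2500.574625 salt
2500.574625 salt × 1.607 = 4018.423422375 axe
Net change: 4018.423422375 − 5000 = -981.576577625 axe

-981.58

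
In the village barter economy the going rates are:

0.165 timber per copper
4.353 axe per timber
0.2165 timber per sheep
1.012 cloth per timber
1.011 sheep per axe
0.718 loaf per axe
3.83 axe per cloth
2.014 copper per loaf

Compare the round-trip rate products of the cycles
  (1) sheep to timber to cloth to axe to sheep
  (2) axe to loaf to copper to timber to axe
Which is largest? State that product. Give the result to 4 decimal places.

1.0386

(1) 0.2165 × 1.012 × 3.83 × 1.011 = 0.84838
(2) 0.718 × 2.014 × 0.165 × 4.353 = 1.03862
Highest is cycle (2) at 1.0386 (>1, arbitrage).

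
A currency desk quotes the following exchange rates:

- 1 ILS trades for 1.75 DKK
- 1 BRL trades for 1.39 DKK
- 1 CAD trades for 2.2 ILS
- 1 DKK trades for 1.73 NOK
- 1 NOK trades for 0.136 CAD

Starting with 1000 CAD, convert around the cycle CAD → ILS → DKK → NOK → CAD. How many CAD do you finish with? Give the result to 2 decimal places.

905.83

1000 CAD × 2.2 = 2200 ILS
2200 ILS × 1.75 = 3850 DKK
3850 DKK × 1.73 = 6660.5 NOK
6660.5 NOK × 0.136 = 905.828 CAD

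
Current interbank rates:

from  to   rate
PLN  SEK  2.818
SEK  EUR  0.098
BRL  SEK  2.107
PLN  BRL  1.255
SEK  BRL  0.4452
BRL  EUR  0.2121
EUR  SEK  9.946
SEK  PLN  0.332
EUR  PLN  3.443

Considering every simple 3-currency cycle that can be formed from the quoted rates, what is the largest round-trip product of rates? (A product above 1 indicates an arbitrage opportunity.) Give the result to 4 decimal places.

EUR→PLN→SEK→EUR: 3.443 × 2.818 × 0.098 = 0.95083
BRL→EUR→SEK→BRL: 0.2121 × 9.946 × 0.4452 = 0.93917
BRL→EUR→PLN→BRL: 0.2121 × 3.443 × 1.255 = 0.91648
BRL→SEK→PLN→BRL: 2.107 × 0.332 × 1.255 = 0.87790
Maximum is EUR→PLN→SEK→EUR at 0.9508; no arbitrage — every cycle loses value.

0.9508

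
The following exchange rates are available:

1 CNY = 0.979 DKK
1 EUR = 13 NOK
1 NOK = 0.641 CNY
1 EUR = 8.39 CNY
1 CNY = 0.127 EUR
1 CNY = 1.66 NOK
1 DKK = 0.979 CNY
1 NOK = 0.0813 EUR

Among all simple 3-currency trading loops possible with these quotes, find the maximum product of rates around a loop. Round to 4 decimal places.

CNY→NOK→EUR→CNY: 1.66 × 0.0813 × 8.39 = 1.13230
CNY→EUR→NOK→CNY: 0.127 × 13 × 0.641 = 1.05829
Maximum is CNY→NOK→EUR→CNY at 1.1323; arbitrage exists.

1.1323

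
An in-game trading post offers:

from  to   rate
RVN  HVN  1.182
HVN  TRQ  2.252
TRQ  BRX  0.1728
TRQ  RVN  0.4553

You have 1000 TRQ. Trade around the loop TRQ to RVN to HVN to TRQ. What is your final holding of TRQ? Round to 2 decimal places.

1000 TRQ × 0.4553 = 455.3 RVN
455.3 RVN × 1.182 = 538.1646 HVN
538.1646 HVN × 2.252 = 1211.9466792 TRQ

1211.95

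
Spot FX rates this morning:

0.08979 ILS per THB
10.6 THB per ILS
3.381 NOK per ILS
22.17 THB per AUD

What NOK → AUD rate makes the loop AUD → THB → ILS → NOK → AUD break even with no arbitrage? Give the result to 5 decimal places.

0.14858

Known legs of the cycle: 22.17 × 0.08979 × 3.381 = 6.7303683783
For no arbitrage the full-cycle product must be 1, so the missing rate is 1 / 6.7303683783 ≈ 0.1485803.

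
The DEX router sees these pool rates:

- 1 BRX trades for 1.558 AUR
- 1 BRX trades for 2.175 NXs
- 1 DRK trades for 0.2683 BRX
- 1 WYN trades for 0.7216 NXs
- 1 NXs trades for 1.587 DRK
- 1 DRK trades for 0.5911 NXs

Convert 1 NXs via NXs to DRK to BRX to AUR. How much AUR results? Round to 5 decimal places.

0.66338

1 NXs × 1.587 = 1.587 DRK
1.587 DRK × 0.2683 = 0.4257921 BRX
0.4257921 BRX × 1.558 = 0.6633840918 AUR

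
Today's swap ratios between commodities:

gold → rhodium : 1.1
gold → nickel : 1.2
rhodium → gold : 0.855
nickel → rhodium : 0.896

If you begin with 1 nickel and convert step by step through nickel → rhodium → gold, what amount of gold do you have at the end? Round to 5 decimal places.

0.76608

1 nickel × 0.896 = 0.896 rhodium
0.896 rhodium × 0.855 = 0.76608 gold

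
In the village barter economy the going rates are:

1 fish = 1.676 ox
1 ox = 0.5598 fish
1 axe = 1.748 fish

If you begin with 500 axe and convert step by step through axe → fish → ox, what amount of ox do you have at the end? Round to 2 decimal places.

500 axe × 1.748 = 874 fish
874 fish × 1.676 = 1464.824 ox

1464.82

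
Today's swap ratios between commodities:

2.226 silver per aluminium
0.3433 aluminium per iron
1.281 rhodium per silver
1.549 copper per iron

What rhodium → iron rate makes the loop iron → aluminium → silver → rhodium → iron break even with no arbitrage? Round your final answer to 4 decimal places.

1.0215

Known legs of the cycle: 0.3433 × 2.226 × 1.281 = 0.9789220098
For no arbitrage the full-cycle product must be 1, so the missing rate is 1 / 0.9789220098 ≈ 1.021532.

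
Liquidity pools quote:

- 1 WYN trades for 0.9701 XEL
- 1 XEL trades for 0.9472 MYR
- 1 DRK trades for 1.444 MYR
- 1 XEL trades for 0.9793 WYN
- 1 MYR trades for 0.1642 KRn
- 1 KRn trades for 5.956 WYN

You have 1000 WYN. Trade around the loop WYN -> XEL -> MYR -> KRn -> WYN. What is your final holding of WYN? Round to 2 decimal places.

1000 WYN × 0.9701 = 970.1 XEL
970.1 XEL × 0.9472 = 918.87872 MYR
918.87872 MYR × 0.1642 = 150.879885824 KRn
150.879885824 KRn × 5.956 = 898.640599967744 WYN

898.64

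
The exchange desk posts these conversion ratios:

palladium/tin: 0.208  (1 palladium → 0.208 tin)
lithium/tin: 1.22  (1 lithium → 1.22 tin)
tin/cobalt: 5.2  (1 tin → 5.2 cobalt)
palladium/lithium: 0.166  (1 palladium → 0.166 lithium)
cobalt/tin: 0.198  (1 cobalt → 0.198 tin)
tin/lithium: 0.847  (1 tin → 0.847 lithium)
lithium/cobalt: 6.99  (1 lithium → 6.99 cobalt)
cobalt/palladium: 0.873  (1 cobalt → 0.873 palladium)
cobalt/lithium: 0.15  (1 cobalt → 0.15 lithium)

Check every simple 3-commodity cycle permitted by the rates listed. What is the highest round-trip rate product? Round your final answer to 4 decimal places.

tin→lithium→cobalt→tin: 0.847 × 6.99 × 0.198 = 1.17226
cobalt→palladium→lithium→cobalt: 0.873 × 0.166 × 6.99 = 1.01298
tin→cobalt→lithium→tin: 5.2 × 0.15 × 1.22 = 0.95160
tin→cobalt→palladium→tin: 5.2 × 0.873 × 0.208 = 0.94424
Maximum is tin→lithium→cobalt→tin at 1.1723; arbitrage exists.

1.1723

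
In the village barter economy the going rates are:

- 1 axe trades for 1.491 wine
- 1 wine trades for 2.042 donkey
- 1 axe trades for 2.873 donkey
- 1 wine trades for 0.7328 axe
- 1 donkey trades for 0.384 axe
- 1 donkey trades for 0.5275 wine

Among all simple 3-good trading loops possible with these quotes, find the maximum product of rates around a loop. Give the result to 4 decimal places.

axe→wine→donkey→axe: 1.491 × 2.042 × 0.384 = 1.16913
axe→donkey→wine→axe: 2.873 × 0.5275 × 0.7328 = 1.11056
Maximum is axe→wine→donkey→axe at 1.1691; arbitrage exists.

1.1691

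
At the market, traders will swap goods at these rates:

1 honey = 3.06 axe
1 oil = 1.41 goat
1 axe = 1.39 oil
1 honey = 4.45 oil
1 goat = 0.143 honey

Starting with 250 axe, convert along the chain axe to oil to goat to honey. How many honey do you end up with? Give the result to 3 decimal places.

250 axe × 1.39 = 347.5 oil
347.5 oil × 1.41 = 489.975 goat
489.975 goat × 0.143 = 70.066425 honey

70.066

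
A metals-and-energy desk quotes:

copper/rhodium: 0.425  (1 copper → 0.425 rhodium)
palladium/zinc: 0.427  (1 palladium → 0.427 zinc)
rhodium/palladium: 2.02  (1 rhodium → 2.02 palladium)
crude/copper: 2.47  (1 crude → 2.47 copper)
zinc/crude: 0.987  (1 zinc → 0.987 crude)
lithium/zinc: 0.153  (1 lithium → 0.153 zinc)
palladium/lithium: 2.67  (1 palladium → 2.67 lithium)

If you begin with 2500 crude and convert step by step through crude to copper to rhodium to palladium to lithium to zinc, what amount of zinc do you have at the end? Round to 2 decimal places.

2165.61

2500 crude × 2.47 = 6175 copper
6175 copper × 0.425 = 2624.375 rhodium
2624.375 rhodium × 2.02 = 5301.2375 palladium
5301.2375 palladium × 2.67 = 14154.304125 lithium
14154.304125 lithium × 0.153 = 2165.608531125 zinc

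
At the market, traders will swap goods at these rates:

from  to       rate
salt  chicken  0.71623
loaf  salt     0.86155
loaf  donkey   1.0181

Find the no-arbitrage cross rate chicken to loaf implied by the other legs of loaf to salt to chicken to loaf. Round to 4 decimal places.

1.6206

Known legs of the cycle: 0.86155 × 0.71623 = 0.6170679565
For no arbitrage the full-cycle product must be 1, so the missing rate is 1 / 0.6170679565 ≈ 1.620567.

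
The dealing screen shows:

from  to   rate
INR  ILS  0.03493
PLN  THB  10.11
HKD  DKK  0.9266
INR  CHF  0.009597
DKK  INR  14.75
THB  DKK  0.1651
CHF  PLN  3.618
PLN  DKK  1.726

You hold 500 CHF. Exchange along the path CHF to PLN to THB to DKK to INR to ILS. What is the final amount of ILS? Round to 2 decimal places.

1555.71

500 CHF × 3.618 = 1809 PLN
1809 PLN × 10.11 = 18288.99 THB
18288.99 THB × 0.1651 = 3019.512249 DKK
3019.512249 DKK × 14.75 = 44537.80567275 INR
44537.80567275 INR × 0.03493 = 1555.7055521491575 ILS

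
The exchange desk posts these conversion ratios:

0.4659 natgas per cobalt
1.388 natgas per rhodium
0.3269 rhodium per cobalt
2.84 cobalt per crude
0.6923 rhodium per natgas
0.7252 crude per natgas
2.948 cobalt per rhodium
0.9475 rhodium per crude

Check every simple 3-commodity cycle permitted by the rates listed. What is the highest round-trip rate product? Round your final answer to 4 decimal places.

cobalt→natgas→crude→cobalt: 0.4659 × 0.7252 × 2.84 = 0.95955
rhodium→natgas→crude→rhodium: 1.388 × 0.7252 × 0.9475 = 0.95373
rhodium→cobalt→natgas→rhodium: 2.948 × 0.4659 × 0.6923 = 0.95086
Maximum is cobalt→natgas→crude→cobalt at 0.9596; no arbitrage — every cycle loses value.

0.9596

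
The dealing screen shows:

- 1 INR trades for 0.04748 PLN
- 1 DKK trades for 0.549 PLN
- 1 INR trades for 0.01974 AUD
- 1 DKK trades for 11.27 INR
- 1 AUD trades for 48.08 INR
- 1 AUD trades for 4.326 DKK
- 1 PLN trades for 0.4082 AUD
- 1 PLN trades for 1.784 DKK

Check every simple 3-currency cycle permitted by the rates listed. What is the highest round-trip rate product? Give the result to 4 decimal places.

AUD→DKK→PLN→AUD: 4.326 × 0.549 × 0.4082 = 0.96946
AUD→DKK→INR→AUD: 4.326 × 11.27 × 0.01974 = 0.96240
INR→PLN→DKK→INR: 0.04748 × 1.784 × 11.27 = 0.95462
AUD→INR→PLN→AUD: 48.08 × 0.04748 × 0.4082 = 0.93185
Maximum is AUD→DKK→PLN→AUD at 0.9695; no arbitrage — every cycle loses value.

0.9695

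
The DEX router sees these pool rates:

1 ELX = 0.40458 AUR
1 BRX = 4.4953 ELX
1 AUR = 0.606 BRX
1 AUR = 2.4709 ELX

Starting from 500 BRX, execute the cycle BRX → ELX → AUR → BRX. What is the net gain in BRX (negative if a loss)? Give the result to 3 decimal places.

500 BRX × 4.4953 = 2247.65 ELX
2247.65 ELX × 0.40458 = 909.354237 AUR
909.354237 AUR × 0.606 = 551.068667622 BRX
Net change: 551.068667622 − 500 = 51.068667622 BRX

51.069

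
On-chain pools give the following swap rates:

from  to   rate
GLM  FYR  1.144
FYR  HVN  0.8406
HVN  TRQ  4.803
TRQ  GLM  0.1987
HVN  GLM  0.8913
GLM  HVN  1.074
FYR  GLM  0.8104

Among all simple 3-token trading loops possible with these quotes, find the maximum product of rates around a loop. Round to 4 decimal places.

HVN→TRQ→GLM→HVN: 4.803 × 0.1987 × 1.074 = 1.02498
HVN→GLM→FYR→HVN: 0.8913 × 1.144 × 0.8406 = 0.85712
Maximum is HVN→TRQ→GLM→HVN at 1.0250; arbitrage exists.

1.0250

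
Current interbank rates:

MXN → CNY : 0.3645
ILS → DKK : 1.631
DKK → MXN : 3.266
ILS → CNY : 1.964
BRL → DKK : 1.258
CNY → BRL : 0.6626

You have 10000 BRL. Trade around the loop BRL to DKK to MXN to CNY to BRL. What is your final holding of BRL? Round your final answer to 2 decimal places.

10000 BRL × 1.258 = 12580 DKK
12580 DKK × 3.266 = 41086.28 MXN
41086.28 MXN × 0.3645 = 14975.94906 CNY
14975.94906 CNY × 0.6626 = 9923.063847156 BRL

9923.06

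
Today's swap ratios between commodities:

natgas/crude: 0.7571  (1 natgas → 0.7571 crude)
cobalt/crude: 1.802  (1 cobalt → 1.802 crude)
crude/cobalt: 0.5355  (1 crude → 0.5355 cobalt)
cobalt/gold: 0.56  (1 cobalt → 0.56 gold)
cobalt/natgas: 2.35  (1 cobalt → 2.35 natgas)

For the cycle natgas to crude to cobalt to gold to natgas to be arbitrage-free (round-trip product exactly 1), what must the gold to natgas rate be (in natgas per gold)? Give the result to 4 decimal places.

4.4045

Known legs of the cycle: 0.7571 × 0.5355 × 0.56 = 0.227039148
For no arbitrage the full-cycle product must be 1, so the missing rate is 1 / 0.227039148 ≈ 4.404527.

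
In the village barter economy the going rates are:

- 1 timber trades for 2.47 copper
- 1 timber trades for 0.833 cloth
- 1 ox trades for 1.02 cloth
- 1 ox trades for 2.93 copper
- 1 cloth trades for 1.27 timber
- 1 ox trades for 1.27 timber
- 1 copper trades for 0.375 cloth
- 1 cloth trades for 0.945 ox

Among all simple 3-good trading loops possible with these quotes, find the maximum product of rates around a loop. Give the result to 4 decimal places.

copper→cloth→timber→copper: 0.375 × 1.27 × 2.47 = 1.17634
copper→cloth→ox→copper: 0.375 × 0.945 × 2.93 = 1.03832
cloth→ox→timber→cloth: 0.945 × 1.27 × 0.833 = 0.99972
Maximum is copper→cloth→timber→copper at 1.1763; arbitrage exists.

1.1763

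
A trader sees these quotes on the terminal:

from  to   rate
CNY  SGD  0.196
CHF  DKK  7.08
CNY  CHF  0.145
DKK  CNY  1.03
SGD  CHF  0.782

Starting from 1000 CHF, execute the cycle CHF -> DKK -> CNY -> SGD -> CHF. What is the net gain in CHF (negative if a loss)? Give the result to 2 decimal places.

117.72

1000 CHF × 7.08 = 7080 DKK
7080 DKK × 1.03 = 7292.4 CNY
7292.4 CNY × 0.196 = 1429.3104 SGD
1429.3104 SGD × 0.782 = 1117.7207328 CHF
Net change: 1117.7207328 − 1000 = 117.7207328 CHF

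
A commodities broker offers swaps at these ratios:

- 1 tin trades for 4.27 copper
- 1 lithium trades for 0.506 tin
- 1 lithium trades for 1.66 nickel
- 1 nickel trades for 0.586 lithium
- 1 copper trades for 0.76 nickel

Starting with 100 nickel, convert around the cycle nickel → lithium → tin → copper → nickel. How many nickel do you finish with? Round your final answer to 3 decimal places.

96.225

100 nickel × 0.586 = 58.6 lithium
58.6 lithium × 0.506 = 29.6516 tin
29.6516 tin × 4.27 = 126.612332 copper
126.612332 copper × 0.76 = 96.22537232 nickel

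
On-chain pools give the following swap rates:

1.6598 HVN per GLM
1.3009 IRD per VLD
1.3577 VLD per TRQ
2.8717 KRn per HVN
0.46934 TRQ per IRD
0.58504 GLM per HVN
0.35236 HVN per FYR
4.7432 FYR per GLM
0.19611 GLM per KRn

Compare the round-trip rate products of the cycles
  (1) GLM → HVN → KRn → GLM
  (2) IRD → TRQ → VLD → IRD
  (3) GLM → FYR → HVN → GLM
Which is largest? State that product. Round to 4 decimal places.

(1) 1.6598 × 2.8717 × 0.19611 = 0.93475
(2) 0.46934 × 1.3577 × 1.3009 = 0.82896
(3) 4.7432 × 0.35236 × 0.58504 = 0.97779
Highest is cycle (3) at 0.9778 (≤1, no arbitrage).

0.9778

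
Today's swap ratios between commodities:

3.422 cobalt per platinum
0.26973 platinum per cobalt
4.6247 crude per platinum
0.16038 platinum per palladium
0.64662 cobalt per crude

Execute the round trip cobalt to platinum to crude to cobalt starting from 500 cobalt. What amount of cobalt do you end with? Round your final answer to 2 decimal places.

500 cobalt × 0.26973 = 134.865 platinum
134.865 platinum × 4.6247 = 623.7101655 crude
623.7101655 crude × 0.64662 = 403.30346721561 cobalt

403.30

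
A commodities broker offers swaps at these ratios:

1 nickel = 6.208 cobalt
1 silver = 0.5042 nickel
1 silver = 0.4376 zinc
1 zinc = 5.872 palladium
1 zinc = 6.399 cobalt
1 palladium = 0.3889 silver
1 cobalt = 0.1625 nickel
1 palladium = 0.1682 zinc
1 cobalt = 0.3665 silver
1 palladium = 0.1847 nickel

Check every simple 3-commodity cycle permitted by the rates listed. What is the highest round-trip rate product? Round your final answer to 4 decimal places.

1.1472

nickel→cobalt→silver→nickel: 6.208 × 0.3665 × 0.5042 = 1.14717
zinc→cobalt→silver→zinc: 6.399 × 0.3665 × 0.4376 = 1.02627
zinc→palladium→silver→zinc: 5.872 × 0.3889 × 0.4376 = 0.99931
Maximum is nickel→cobalt→silver→nickel at 1.1472; arbitrage exists.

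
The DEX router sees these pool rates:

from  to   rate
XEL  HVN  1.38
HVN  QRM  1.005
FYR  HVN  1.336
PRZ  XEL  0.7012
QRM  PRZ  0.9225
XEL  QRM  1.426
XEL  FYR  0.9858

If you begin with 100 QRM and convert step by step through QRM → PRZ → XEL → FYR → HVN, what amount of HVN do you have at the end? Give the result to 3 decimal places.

85.193

100 QRM × 0.9225 = 92.25 PRZ
92.25 PRZ × 0.7012 = 64.6857 XEL
64.6857 XEL × 0.9858 = 63.76716306 FYR
63.76716306 FYR × 1.336 = 85.19292984816 HVN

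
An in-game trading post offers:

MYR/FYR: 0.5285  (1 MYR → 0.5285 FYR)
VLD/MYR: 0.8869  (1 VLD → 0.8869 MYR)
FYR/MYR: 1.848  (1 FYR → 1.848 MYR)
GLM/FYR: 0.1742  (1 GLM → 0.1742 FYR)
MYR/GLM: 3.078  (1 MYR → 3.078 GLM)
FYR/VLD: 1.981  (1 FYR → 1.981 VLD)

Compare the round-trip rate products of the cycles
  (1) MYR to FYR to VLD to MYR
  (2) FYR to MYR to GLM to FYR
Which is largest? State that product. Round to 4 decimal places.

(1) 0.5285 × 1.981 × 0.8869 = 0.92855
(2) 1.848 × 3.078 × 0.1742 = 0.99087
Highest is cycle (2) at 0.9909 (≤1, no arbitrage).

0.9909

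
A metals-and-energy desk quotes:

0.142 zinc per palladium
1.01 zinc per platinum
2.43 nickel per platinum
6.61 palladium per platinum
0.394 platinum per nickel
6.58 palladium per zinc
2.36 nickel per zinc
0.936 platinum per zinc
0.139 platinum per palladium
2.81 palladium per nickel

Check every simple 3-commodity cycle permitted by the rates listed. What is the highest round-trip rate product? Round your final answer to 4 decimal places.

0.9491

nickel→palladium→platinum→nickel: 2.81 × 0.139 × 2.43 = 0.94913
nickel→palladium→zinc→nickel: 2.81 × 0.142 × 2.36 = 0.94169
nickel→platinum→zinc→nickel: 0.394 × 1.01 × 2.36 = 0.93914
platinum→zinc→palladium→platinum: 1.01 × 6.58 × 0.139 = 0.92377
platinum→palladium→zinc→platinum: 6.61 × 0.142 × 0.936 = 0.87855
Maximum is nickel→palladium→platinum→nickel at 0.9491; no arbitrage — every cycle loses value.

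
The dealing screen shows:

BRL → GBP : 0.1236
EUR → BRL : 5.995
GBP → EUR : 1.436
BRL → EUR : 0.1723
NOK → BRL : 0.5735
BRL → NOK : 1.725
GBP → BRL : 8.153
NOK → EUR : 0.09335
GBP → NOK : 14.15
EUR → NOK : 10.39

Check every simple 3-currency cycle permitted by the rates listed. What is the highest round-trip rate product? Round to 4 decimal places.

BRL→GBP→EUR→BRL: 0.1236 × 1.436 × 5.995 = 1.06405
BRL→EUR→NOK→BRL: 0.1723 × 10.39 × 0.5735 = 1.02668
BRL→GBP→NOK→BRL: 0.1236 × 14.15 × 0.5735 = 1.00302
BRL→NOK→EUR→BRL: 1.725 × 0.09335 × 5.995 = 0.96537
Maximum is BRL→GBP→EUR→BRL at 1.0641; arbitrage exists.

1.0641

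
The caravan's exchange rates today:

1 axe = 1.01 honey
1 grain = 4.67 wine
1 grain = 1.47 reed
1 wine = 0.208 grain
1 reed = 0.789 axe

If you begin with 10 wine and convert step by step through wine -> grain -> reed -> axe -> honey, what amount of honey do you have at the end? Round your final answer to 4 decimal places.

2.4366

10 wine × 0.208 = 2.08 grain
2.08 grain × 1.47 = 3.0576 reed
3.0576 reed × 0.789 = 2.4124464 axe
2.4124464 axe × 1.01 = 2.436570864 honey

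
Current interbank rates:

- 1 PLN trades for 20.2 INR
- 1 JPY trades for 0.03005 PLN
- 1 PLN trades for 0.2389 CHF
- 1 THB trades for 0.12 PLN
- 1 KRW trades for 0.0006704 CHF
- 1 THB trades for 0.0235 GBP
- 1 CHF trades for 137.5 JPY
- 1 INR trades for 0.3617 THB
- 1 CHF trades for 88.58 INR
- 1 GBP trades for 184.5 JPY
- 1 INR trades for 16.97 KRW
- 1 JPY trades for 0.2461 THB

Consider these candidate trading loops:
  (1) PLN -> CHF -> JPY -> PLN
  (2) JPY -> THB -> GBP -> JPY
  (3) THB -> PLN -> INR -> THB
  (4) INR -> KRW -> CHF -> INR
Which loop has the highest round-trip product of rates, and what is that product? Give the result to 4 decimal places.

1.0670

(1) 0.2389 × 137.5 × 0.03005 = 0.98710
(2) 0.2461 × 0.0235 × 184.5 = 1.06703
(3) 0.12 × 20.2 × 0.3617 = 0.87676
(4) 16.97 × 0.0006704 × 88.58 = 1.00775
Highest is cycle (2) at 1.0670 (>1, arbitrage).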